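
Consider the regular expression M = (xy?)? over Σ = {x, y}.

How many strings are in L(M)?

The expression has no Kleene star, so L(M) is finite. Expanding the alternatives gives {ε, x, xy}.
That is 1 of length 0, 1 of length 1, 1 of length 2: 3 strings in all.

3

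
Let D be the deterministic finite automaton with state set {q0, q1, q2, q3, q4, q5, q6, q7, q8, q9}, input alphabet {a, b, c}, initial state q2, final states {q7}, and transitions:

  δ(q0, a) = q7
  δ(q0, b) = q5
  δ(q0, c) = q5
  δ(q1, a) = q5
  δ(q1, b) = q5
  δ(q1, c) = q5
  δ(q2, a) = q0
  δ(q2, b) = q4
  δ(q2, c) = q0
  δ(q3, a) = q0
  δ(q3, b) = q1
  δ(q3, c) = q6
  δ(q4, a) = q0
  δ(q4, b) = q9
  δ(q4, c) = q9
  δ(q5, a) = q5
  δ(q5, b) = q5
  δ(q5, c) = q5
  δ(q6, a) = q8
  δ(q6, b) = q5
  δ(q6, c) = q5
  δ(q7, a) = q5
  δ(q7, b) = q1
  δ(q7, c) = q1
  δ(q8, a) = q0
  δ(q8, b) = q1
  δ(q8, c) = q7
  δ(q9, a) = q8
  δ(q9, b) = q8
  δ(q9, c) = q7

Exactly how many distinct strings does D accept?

13

The useful subgraph on states {q0, q2, q4, q7, q8, q9} is acyclic, so L(D) is finite; the longest accepting path visits 6 useful states, giving maximum string length 5.
Counting accepting paths from q2 by length: 2 of length 2, 3 of length 3, 4 of length 4, 4 of length 5. Total 13.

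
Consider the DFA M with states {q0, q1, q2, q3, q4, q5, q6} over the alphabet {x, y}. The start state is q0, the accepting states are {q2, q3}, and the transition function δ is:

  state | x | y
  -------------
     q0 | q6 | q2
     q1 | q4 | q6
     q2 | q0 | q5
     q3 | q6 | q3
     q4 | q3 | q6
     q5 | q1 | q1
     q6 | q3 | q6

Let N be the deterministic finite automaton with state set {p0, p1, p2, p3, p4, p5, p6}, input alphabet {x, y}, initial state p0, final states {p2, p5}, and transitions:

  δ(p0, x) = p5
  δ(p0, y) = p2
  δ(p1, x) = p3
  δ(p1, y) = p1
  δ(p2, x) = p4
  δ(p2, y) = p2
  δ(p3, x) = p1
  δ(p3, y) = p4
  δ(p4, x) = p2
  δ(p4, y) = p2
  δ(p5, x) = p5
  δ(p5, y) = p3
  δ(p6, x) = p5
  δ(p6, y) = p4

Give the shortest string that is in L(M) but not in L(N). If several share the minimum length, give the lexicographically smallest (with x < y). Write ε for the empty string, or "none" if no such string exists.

xxy

The string xxy is accepted by M but not by N.
No shorter string lies in the difference, and xxy is the lexicographically first length-3 string in L(M) \ L(N).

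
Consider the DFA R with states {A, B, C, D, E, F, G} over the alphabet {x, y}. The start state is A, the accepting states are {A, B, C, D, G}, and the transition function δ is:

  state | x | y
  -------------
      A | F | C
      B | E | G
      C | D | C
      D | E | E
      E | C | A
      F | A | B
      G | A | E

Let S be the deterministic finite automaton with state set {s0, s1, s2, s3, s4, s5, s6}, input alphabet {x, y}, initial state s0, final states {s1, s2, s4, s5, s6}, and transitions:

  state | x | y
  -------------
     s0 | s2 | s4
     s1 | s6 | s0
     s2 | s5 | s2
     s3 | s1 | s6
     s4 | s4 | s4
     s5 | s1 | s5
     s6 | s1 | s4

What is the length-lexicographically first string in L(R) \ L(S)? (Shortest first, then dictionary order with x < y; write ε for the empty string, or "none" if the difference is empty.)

The empty string ε is accepted by R but not by S.
Since ε is the unique shortest string, it is the required witness.

ε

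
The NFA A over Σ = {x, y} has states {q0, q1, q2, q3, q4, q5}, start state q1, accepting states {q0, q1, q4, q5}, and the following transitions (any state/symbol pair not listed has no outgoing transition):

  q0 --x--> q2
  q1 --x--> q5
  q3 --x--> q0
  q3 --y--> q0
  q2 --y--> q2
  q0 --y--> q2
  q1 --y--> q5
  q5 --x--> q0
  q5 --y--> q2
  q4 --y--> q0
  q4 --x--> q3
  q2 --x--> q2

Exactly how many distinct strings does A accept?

The useful subgraph on states {q0, q1, q5} is acyclic, so L(A) is finite; the longest accepting path visits 3 useful states, giving maximum string length 2.
Counting accepting paths from q1 by length: 1 of length 0, 2 of length 1, 2 of length 2. Total 5.

5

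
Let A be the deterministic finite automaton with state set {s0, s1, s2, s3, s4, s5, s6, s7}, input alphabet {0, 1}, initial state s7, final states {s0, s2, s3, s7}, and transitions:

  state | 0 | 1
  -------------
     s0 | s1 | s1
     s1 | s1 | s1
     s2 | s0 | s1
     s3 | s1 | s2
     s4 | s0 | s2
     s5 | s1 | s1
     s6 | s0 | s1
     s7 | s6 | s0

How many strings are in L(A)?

The useful subgraph on states {s0, s6, s7} is acyclic, so L(A) is finite; the longest accepting path visits 3 useful states, giving maximum string length 2.
Counting accepting paths from s7 by length: 1 of length 0, 1 of length 1, 1 of length 2. Total 3.

3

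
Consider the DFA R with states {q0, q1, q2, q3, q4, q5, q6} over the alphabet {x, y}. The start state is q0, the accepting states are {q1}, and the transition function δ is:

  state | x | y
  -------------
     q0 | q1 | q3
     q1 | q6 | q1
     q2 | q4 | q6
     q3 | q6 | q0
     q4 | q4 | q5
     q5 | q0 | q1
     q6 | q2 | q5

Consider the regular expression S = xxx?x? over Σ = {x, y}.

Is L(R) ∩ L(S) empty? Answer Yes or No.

Converting the expression S to a DFA (subset construction, then merging equivalent states) gives the minimal DFA with states {s0, s1, s2, s3, s4, s5}, start state s0, accepting states {s3, s4, s5} and transitions s0: x→s1, y→s2; s1: x→s3, y→s2; s2: x→s2, y→s2; s3: x→s4, y→s2; s4: x→s5, y→s2; s5: x→s2, y→s2.
Exploring the product automaton R × S from the start pair (q0, s0), following both machines on each input symbol, reaches 12 state pairs: (q0, s0), (q1, s1), (q3, s2), (q6, s3), (q1, s2), (q6, s2), (q0, s2), (q2, s4), (q5, s2), (q2, s2), (q4, s5), (q4, s2).
R accepts in {q1} and S accepts in {s3, s4, s5}; no reachable pair has both components accepting, so no string drives both machines to acceptance simultaneously and L(R) ∩ L(S) = ∅.
So no string is accepted by both, and the intersection is empty.

Yes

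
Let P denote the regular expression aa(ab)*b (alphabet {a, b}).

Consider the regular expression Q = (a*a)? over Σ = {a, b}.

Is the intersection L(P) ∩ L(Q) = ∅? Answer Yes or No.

Yes

Converting the expression P to a DFA (subset construction, then merging equivalent states) gives the minimal DFA with states {p0, p1, p2, p3, p4, p5}, start state p0, accepting states {p5} and transitions p0: a→p1, b→p2; p1: a→p3, b→p2; p2: a→p2, b→p2; p3: a→p4, b→p5; p4: a→p2, b→p3; p5: a→p2, b→p2.
Converting the expression Q to a DFA (subset construction, then merging equivalent states) gives the minimal DFA with states {q0, q1}, start state q0, accepting states {q0} and transitions q0: a→q0, b→q1; q1: a→q1, b→q1.
Exploring the product automaton P × Q from the start pair (p0, q0), following both machines on each input symbol, reaches 9 state pairs: (p0, q0), (p1, q0), (p2, q1), (p3, q0), (p4, q0), (p5, q1), (p2, q0), (p3, q1), (p4, q1).
P accepts in {p5} and Q accepts in {q0}; no reachable pair has both components accepting, so no string drives both machines to acceptance simultaneously and L(P) ∩ L(Q) = ∅.
So no string is accepted by both, and the intersection is empty.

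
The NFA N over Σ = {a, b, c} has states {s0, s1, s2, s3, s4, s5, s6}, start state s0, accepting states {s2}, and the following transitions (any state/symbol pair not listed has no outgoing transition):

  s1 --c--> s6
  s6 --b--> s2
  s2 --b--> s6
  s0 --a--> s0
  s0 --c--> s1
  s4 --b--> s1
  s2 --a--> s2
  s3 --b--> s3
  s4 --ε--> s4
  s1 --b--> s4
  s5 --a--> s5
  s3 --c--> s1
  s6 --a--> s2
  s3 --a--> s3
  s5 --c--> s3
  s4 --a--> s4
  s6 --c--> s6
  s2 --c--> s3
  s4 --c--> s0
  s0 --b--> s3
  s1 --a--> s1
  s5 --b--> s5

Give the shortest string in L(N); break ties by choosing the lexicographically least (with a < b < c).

cca

A breadth-first search from s0 reaches an accepting state first via the path s0 → s1 → s6 → s2 on input cca.
No string of length < 3 is accepted (BFS exhausts all shorter strings without reaching an accepting state), and cca is the lexicographically least accepting string of length 3.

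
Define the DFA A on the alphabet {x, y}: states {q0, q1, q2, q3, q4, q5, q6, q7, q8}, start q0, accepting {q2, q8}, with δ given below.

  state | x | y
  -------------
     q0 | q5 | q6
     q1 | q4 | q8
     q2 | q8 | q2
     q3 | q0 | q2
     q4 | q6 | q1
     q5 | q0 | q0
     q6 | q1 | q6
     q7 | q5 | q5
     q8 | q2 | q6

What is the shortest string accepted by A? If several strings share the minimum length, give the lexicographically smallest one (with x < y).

yxy

A breadth-first search from q0 reaches an accepting state first via the path q0 → q6 → q1 → q8 on input yxy.
No string of length < 3 is accepted (BFS exhausts all shorter strings without reaching an accepting state), and yxy is the lexicographically least accepting string of length 3.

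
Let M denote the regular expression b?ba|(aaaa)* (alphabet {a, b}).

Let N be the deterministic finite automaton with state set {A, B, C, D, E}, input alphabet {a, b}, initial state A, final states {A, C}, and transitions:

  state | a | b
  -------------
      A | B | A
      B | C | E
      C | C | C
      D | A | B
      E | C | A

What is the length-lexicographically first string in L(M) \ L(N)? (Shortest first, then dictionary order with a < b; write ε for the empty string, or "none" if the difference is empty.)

The string ba is accepted by M but not by N.
No shorter string lies in the difference, and ba is the lexicographically first length-2 string in L(M) \ L(N).

ba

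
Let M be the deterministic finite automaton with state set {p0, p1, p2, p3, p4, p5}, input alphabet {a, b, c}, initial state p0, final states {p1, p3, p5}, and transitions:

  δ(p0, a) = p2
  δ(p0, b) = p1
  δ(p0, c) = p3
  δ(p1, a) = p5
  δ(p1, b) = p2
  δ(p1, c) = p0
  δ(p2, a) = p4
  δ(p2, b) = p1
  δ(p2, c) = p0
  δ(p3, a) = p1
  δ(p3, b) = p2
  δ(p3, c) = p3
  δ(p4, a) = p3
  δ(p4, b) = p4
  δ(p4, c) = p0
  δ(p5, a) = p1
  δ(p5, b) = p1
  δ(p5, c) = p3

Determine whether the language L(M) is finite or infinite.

State p0 is reachable from the start and can reach an accepting state, and it lies on the cycle p0 → p1 → p0.
Traversing that cycle any number of times yields accepted strings of unbounded length, so the language is infinite.

infinite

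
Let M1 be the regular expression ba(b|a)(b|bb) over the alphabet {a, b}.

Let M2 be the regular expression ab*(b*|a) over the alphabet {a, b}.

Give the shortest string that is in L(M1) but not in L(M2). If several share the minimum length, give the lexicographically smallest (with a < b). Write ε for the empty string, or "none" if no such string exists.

The string baab is accepted by M1 but not by M2.
No shorter string lies in the difference, and baab is the lexicographically first length-4 string in L(M1) \ L(M2).

baab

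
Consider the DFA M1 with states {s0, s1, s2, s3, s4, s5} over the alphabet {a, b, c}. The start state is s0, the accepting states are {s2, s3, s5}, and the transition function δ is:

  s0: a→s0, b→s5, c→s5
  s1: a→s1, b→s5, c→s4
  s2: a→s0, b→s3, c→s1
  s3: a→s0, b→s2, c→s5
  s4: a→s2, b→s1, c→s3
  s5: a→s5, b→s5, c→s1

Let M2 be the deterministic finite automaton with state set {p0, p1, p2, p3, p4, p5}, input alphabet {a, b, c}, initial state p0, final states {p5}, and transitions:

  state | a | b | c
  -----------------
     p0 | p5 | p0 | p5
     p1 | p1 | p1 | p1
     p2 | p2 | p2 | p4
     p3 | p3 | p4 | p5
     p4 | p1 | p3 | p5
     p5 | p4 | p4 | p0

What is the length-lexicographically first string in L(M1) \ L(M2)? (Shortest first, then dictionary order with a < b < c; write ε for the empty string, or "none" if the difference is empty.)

b

The string b is accepted by M1 but not by M2.
No shorter string lies in the difference, and b is the lexicographically first length-1 string in L(M1) \ L(M2).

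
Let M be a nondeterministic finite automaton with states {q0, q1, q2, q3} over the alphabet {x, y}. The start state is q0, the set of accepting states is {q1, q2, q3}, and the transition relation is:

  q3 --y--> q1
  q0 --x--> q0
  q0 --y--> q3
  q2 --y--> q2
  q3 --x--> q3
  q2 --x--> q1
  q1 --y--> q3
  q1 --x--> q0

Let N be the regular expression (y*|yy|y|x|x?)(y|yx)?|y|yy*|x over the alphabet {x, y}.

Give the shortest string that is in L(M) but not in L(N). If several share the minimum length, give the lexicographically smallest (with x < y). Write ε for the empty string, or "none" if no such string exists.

The string xxy is accepted by M but not by N.
No shorter string lies in the difference, and xxy is the lexicographically first length-3 string in L(M) \ L(N).

xxy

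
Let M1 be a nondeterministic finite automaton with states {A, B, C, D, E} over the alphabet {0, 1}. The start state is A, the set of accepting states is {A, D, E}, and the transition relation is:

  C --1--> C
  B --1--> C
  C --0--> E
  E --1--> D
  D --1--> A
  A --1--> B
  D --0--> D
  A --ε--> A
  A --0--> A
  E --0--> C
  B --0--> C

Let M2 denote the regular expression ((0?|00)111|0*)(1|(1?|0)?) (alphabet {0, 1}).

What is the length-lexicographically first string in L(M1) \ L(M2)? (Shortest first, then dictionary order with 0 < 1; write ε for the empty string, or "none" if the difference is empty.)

The string 100 is accepted by M1 but not by M2.
No shorter string lies in the difference, and 100 is the lexicographically first length-3 string in L(M1) \ L(M2).

100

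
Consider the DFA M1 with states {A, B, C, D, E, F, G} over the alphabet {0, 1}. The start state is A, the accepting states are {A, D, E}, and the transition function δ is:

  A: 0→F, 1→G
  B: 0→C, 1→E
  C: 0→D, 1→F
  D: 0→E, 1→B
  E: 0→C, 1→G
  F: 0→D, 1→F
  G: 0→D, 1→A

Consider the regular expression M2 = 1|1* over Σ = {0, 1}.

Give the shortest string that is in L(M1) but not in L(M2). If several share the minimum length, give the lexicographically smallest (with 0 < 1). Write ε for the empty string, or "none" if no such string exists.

The string 00 is accepted by M1 but not by M2.
No shorter string lies in the difference, and 00 is the lexicographically first length-2 string in L(M1) \ L(M2).

00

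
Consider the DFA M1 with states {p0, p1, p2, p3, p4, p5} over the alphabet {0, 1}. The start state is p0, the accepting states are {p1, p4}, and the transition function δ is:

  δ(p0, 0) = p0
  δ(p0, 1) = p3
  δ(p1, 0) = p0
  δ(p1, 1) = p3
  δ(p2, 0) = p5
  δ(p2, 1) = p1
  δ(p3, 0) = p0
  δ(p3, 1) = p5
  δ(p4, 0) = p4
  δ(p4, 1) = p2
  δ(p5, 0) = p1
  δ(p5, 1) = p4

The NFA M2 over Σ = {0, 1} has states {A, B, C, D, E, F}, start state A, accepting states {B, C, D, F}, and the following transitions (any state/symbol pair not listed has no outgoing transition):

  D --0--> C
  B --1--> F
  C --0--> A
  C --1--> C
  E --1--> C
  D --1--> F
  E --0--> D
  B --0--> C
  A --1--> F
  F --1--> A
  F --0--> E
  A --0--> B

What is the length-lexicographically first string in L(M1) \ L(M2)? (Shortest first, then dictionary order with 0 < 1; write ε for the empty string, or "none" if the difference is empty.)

The string 1110 is accepted by M1 but not by M2.
No shorter string lies in the difference, and 1110 is the lexicographically first length-4 string in L(M1) \ L(M2).

1110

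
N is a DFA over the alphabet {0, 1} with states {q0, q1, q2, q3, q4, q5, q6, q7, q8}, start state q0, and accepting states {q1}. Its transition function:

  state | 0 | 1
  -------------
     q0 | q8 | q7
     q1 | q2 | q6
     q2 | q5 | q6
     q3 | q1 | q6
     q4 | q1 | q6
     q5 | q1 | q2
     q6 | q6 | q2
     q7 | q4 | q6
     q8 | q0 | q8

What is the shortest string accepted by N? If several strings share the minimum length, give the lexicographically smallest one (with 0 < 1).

A breadth-first search from q0 reaches an accepting state first via the path q0 → q7 → q4 → q1 on input 100.
No string of length < 3 is accepted (BFS exhausts all shorter strings without reaching an accepting state), and 100 is the lexicographically least accepting string of length 3.

100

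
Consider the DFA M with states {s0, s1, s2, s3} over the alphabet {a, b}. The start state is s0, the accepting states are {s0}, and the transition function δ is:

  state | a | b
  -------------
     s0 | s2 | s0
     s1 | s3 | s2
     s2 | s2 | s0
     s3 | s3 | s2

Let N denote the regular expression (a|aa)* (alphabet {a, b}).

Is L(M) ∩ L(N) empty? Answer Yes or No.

No

The empty string ε is accepted by both M and N.
Hence L(M) ∩ L(N) ≠ ∅.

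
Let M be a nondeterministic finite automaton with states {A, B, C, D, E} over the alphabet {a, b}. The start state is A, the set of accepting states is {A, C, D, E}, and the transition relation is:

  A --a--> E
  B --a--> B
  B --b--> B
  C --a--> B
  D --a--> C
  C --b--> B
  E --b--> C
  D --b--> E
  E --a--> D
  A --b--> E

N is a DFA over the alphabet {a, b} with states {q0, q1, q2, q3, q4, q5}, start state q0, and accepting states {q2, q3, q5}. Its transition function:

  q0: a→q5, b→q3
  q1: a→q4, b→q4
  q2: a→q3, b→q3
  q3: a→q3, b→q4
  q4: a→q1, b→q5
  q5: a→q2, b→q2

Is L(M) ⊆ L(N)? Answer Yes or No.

No

The empty string ε is in L(M) but not in L(N).
So L(M) ⊄ L(N).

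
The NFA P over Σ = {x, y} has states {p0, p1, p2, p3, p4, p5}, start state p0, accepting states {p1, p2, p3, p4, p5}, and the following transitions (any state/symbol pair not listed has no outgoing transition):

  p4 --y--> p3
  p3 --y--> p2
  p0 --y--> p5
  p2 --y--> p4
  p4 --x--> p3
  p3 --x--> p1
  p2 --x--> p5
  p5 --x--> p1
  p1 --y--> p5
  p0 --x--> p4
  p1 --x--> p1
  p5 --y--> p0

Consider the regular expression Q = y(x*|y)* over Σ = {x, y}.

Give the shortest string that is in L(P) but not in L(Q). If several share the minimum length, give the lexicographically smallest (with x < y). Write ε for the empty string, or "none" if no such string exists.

The string x is accepted by P but not by Q.
No shorter string lies in the difference, and x is the lexicographically first length-1 string in L(P) \ L(Q).

x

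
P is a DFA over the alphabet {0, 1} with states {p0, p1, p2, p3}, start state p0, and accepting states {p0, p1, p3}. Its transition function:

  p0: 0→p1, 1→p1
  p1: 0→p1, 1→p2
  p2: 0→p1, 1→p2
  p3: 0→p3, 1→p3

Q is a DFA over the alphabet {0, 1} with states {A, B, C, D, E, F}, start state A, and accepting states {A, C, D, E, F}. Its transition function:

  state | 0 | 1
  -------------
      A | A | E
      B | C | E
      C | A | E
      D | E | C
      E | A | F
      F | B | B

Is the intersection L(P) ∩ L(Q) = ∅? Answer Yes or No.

No

The empty string ε is accepted by both P and Q.
Hence L(P) ∩ L(Q) ≠ ∅.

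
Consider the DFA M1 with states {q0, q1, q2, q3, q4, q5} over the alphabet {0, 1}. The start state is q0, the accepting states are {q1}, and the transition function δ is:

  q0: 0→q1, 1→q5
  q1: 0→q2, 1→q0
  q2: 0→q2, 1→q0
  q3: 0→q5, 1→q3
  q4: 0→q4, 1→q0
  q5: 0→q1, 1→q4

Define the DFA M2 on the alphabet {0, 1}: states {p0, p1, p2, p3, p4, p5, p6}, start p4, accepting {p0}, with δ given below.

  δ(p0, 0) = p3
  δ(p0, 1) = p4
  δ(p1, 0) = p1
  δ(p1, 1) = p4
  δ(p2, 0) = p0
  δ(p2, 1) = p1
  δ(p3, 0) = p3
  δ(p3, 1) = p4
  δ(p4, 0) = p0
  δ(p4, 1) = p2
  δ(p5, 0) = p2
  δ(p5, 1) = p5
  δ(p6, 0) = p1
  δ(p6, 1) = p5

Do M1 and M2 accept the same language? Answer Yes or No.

Yes

Exploring the product automaton M1 × M2 from the start pair (q0, p4), following both machines on each input symbol, reaches 5 state pairs: (q0, p4), (q1, p0), (q5, p2), (q2, p3), (q4, p1).
M1 accepts in {q1} and M2 accepts in {p0}. In every reachable pair the two components are either both accepting — (q1, p0) — or both non-accepting, so no string is accepted by exactly one of the machines: L(M1) \ L(M2) and L(M2) \ L(M1) are both empty.
Hence every string is accepted by M1 iff it is accepted by M2, and the two languages coincide.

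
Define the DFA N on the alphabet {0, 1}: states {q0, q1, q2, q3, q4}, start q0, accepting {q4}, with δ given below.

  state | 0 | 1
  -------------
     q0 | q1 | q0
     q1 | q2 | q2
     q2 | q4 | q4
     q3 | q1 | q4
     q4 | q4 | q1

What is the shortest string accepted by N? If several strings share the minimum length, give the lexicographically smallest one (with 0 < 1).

A breadth-first search from q0 reaches an accepting state first via the path q0 → q1 → q2 → q4 on input 000.
No string of length < 3 is accepted (BFS exhausts all shorter strings without reaching an accepting state), and 000 is the lexicographically least accepting string of length 3.

000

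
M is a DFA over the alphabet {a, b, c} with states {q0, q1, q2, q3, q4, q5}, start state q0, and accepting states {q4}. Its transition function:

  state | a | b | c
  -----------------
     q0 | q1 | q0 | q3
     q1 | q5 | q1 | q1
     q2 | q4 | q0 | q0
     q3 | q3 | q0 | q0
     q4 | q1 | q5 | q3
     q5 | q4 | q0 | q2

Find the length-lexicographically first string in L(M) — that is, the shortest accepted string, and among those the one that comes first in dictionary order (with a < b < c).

aaa

A breadth-first search from q0 reaches an accepting state first via the path q0 → q1 → q5 → q4 on input aaa.
No string of length < 3 is accepted (BFS exhausts all shorter strings without reaching an accepting state), and aaa is the lexicographically least accepting string of length 3.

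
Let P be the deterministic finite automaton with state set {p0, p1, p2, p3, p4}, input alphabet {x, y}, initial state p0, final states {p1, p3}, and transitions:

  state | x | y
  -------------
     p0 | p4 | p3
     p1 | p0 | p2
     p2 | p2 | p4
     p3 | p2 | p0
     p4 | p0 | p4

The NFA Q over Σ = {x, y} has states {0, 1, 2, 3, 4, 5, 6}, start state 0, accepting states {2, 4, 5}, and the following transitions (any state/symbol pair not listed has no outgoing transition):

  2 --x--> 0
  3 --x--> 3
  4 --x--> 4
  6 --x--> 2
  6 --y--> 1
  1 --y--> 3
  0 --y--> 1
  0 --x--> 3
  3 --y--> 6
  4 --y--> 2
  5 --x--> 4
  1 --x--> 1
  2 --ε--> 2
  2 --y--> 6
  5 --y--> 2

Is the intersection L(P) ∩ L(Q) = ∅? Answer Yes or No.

Yes

Exploring the product automaton P × Q from the start pair (p0, 0), following both machines on each input symbol, reaches 17 state pairs: (p0, 0), (p4, 3), (p3, 1), (p0, 3), (p4, 6), (p2, 1), (p3, 6), (p0, 2), (p4, 1), (p2, 2), (p0, 1), (p4, 0), (p2, 0), (p3, 3), (p2, 3), (p0, 6), (p4, 2).
P accepts in {p1, p3} and Q accepts in {2, 4, 5}; no reachable pair has both components accepting, so no string drives both machines to acceptance simultaneously and L(P) ∩ L(Q) = ∅.
So no string is accepted by both, and the intersection is empty.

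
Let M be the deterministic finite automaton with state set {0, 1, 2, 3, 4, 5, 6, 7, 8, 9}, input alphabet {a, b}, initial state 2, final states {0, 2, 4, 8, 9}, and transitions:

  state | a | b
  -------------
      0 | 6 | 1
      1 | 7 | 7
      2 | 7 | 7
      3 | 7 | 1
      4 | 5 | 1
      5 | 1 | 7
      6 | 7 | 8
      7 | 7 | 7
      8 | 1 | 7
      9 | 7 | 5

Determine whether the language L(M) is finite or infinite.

The useful states (reachable from 2 and able to reach an accepting state) are {2}.
Restricted to these states the transition graph has no cycle, so every accepting path has bounded length and L is finite.

finite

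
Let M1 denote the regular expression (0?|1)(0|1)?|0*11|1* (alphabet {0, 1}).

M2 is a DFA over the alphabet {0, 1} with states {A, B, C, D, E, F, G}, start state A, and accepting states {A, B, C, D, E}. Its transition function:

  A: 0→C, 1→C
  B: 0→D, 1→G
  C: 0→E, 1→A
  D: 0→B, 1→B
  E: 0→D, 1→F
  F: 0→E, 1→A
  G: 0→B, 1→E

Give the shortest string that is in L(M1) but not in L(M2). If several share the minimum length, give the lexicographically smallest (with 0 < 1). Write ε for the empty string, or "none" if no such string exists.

The string 00011 is accepted by M1 but not by M2.
No shorter string lies in the difference, and 00011 is the lexicographically first length-5 string in L(M1) \ L(M2).

00011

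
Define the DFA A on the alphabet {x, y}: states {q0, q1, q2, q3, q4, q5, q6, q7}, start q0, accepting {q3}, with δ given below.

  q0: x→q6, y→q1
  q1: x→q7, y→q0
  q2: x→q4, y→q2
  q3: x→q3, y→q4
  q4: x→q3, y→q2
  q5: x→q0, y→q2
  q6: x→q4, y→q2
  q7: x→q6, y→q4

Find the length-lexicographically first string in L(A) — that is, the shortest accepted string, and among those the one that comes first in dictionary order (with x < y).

A breadth-first search from q0 reaches an accepting state first via the path q0 → q6 → q4 → q3 on input xxx.
No string of length < 3 is accepted (BFS exhausts all shorter strings without reaching an accepting state), and xxx is the lexicographically least accepting string of length 3.

xxx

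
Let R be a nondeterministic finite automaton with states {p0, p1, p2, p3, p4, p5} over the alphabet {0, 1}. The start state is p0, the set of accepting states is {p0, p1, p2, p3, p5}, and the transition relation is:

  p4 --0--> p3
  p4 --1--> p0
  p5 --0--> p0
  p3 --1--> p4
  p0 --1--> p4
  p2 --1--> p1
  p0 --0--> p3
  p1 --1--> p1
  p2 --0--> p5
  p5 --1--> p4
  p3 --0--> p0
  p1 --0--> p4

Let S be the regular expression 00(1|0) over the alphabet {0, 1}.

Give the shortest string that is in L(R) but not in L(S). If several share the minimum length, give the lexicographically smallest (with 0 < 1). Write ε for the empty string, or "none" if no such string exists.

ε

The empty string ε is accepted by R but not by S.
Since ε is the unique shortest string, it is the required witness.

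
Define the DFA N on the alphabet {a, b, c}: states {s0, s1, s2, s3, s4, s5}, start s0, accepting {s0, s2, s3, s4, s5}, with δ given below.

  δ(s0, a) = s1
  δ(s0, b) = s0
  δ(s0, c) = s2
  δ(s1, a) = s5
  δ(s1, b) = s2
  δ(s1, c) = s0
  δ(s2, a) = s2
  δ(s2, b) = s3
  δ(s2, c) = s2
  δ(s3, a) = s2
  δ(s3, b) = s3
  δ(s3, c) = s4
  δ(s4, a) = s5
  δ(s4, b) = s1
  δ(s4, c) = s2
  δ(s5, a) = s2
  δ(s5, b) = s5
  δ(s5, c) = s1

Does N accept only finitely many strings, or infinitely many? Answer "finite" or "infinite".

State s0 is reachable from the start and can reach an accepting state, and it lies on the cycle s0 → s0.
Traversing that cycle any number of times yields accepted strings of unbounded length, so the language is infinite.

infinite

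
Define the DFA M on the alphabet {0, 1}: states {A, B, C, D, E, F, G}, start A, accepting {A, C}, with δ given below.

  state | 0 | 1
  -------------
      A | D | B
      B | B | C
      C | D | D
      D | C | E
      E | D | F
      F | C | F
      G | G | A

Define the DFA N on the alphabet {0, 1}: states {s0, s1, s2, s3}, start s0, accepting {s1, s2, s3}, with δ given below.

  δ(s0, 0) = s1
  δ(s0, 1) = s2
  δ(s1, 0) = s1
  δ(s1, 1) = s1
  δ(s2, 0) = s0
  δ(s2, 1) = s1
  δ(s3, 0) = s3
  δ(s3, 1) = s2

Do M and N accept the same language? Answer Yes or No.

The empty string ε is accepted by M but rejected by N.
So L(M) ≠ L(N).

No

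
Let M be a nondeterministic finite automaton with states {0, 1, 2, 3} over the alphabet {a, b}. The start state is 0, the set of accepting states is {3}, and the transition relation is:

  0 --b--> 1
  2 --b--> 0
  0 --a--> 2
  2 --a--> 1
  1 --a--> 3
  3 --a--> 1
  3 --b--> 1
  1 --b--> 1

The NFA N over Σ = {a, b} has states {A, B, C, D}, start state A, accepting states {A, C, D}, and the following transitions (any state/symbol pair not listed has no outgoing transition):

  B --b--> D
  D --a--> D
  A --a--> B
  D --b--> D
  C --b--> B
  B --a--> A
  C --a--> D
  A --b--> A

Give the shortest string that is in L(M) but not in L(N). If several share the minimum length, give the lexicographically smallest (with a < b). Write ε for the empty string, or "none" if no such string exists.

The string ba is accepted by M but not by N.
No shorter string lies in the difference, and ba is the lexicographically first length-2 string in L(M) \ L(N).

ba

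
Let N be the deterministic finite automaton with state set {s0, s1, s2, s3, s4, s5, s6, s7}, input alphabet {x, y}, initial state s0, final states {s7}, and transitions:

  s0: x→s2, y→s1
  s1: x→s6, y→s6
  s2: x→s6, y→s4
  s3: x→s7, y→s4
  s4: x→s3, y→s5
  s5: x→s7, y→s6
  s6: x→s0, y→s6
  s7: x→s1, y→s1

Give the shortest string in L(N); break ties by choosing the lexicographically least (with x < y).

A breadth-first search from s0 reaches an accepting state first via the path s0 → s2 → s4 → s3 → s7 on input xyxx.
No string of length < 4 is accepted (BFS exhausts all shorter strings without reaching an accepting state), and xyxx is the lexicographically least accepting string of length 4.

xyxx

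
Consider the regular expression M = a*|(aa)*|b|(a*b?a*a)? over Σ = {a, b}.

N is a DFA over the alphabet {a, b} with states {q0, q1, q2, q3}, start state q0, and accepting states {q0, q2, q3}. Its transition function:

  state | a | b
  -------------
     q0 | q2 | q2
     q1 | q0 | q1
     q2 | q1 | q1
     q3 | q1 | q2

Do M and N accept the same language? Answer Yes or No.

The string aa is accepted by M but rejected by N.
So L(M) ≠ L(N).

No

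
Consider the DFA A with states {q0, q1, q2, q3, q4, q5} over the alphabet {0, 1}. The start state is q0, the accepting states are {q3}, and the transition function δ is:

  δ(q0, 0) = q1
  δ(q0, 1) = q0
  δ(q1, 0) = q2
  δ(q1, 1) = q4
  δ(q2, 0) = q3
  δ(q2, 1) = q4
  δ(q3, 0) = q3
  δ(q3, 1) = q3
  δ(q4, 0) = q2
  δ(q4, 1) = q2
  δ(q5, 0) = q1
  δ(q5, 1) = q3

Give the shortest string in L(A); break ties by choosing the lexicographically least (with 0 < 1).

000

A breadth-first search from q0 reaches an accepting state first via the path q0 → q1 → q2 → q3 on input 000.
No string of length < 3 is accepted (BFS exhausts all shorter strings without reaching an accepting state), and 000 is the lexicographically least accepting string of length 3.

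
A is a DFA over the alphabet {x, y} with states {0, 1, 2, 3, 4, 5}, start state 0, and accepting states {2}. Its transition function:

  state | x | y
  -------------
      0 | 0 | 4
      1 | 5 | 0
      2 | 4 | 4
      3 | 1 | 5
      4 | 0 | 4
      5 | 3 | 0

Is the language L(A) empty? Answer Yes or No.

Yes

The states reachable from the start state are {0, 4}.
None of the accepting states {2} is reachable, so no string is accepted and L(A) = ∅.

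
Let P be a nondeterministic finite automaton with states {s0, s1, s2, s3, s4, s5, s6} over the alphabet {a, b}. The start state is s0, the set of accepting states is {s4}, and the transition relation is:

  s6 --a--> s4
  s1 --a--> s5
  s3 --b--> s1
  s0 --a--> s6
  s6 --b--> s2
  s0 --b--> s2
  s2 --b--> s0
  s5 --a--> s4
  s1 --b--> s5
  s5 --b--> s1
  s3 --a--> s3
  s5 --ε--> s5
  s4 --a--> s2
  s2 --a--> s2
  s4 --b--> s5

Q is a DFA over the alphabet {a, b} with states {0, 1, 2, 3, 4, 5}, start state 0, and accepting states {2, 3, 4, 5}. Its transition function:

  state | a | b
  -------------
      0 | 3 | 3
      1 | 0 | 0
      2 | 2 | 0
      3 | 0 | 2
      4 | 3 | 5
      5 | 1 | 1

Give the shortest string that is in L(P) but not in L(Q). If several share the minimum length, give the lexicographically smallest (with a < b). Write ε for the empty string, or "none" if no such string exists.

The string aa is accepted by P but not by Q.
No shorter string lies in the difference, and aa is the lexicographically first length-2 string in L(P) \ L(Q).

aa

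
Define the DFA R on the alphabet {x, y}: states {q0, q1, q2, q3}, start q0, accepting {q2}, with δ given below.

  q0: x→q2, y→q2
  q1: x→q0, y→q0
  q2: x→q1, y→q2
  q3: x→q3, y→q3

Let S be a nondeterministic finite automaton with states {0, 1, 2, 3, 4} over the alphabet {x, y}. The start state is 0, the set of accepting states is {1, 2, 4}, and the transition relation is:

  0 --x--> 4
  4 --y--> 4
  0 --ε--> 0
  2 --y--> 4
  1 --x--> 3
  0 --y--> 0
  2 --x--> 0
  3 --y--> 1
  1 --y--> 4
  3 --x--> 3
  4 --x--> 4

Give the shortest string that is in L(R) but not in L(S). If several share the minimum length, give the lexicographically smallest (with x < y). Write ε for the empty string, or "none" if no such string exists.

The string y is accepted by R but not by S.
No shorter string lies in the difference, and y is the lexicographically first length-1 string in L(R) \ L(S).

y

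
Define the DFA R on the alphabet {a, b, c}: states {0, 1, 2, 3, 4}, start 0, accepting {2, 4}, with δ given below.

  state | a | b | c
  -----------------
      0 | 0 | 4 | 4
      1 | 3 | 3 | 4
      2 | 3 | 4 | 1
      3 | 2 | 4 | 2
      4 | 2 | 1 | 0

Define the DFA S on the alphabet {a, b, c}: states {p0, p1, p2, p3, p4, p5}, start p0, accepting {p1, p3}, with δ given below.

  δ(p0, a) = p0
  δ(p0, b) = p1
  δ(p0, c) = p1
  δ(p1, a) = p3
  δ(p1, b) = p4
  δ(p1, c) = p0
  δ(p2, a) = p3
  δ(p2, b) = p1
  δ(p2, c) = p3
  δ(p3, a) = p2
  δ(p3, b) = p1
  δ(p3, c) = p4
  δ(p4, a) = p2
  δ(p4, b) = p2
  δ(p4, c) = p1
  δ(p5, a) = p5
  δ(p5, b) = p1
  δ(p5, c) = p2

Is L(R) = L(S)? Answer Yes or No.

Exploring the product automaton R × S from the start pair (0, p0), following both machines on each input symbol, reaches 5 state pairs: (0, p0), (4, p1), (2, p3), (1, p4), (3, p2).
R accepts in {2, 4} and S accepts in {p1, p3}. In every reachable pair the two components are either both accepting — (4, p1), (2, p3) — or both non-accepting, so no string is accepted by exactly one of the machines: L(R) \ L(S) and L(S) \ L(R) are both empty.
Hence every string is accepted by R iff it is accepted by S, and the two languages coincide.

Yes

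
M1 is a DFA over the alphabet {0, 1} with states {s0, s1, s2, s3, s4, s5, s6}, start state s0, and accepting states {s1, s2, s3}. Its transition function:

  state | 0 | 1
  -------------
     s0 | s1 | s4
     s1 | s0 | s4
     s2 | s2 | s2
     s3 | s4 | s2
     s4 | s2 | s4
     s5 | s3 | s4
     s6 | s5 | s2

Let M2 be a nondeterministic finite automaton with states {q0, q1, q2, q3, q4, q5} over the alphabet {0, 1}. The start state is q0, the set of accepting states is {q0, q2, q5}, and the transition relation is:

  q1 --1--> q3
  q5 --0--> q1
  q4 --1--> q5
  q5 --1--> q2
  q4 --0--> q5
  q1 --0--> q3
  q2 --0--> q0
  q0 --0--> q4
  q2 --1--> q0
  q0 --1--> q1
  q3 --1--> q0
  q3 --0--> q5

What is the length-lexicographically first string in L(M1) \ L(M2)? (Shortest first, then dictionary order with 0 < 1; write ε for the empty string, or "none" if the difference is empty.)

The string 0 is accepted by M1 but not by M2.
No shorter string lies in the difference, and 0 is the lexicographically first length-1 string in L(M1) \ L(M2).

0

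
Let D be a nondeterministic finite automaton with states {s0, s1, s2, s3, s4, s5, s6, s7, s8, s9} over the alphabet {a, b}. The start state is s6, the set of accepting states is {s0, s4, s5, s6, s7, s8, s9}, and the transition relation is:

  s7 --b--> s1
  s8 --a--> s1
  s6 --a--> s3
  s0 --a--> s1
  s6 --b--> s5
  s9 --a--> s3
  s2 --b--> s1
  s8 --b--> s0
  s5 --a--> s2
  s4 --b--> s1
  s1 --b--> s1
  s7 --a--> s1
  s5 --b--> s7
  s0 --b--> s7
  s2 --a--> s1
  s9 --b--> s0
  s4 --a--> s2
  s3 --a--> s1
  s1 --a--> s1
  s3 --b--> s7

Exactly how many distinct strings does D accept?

4

The useful subgraph on states {s3, s5, s6, s7} is acyclic, so L(D) is finite; the longest accepting path visits 3 useful states, giving maximum string length 2.
Counting accepting paths from s6 by length: 1 of length 0, 1 of length 1, 2 of length 2. Total 4.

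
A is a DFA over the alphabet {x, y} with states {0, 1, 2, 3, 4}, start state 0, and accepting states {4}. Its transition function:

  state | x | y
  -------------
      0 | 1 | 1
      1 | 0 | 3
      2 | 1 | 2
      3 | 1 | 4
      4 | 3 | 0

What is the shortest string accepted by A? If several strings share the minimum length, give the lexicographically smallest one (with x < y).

A breadth-first search from 0 reaches an accepting state first via the path 0 → 1 → 3 → 4 on input xyy.
No string of length < 3 is accepted (BFS exhausts all shorter strings without reaching an accepting state), and xyy is the lexicographically least accepting string of length 3.

xyy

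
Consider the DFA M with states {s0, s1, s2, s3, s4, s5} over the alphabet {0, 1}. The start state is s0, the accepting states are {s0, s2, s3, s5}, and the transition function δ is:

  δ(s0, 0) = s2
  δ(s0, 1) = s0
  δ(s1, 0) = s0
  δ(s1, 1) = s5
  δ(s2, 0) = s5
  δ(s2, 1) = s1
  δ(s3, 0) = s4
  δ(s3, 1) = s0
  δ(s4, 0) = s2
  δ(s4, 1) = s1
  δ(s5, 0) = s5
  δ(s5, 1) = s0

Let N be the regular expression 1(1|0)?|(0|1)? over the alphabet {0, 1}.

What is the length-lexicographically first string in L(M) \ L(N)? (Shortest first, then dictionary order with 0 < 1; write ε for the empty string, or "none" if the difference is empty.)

The string 00 is accepted by M but not by N.
No shorter string lies in the difference, and 00 is the lexicographically first length-2 string in L(M) \ L(N).

00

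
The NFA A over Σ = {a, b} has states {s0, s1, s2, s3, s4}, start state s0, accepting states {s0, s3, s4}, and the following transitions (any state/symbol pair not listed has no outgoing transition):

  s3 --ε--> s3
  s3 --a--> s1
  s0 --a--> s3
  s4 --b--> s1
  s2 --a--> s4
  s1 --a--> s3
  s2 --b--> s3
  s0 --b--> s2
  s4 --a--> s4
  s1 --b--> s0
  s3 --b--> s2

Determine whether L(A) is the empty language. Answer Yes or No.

No

The empty string ε is accepted: the run s0 ends in the accepting state s0.
Since at least one string is accepted, L(A) is not empty.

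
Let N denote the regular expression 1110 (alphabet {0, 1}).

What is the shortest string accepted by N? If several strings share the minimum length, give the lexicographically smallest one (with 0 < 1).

By inspection of the expression, no string of length less than 4 matches, and 1110 is the lexicographically first match of length 4.

1110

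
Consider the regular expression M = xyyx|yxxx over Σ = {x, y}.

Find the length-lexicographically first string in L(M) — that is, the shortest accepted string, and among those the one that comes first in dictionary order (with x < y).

By inspection of the expression, no string of length less than 4 matches, and xyyx is the lexicographically first match of length 4.

xyyx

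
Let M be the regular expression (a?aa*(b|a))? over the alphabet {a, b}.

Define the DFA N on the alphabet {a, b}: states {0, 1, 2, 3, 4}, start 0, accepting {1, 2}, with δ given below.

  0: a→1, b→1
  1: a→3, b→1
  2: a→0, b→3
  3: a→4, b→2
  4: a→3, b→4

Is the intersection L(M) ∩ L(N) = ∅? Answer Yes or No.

The string ab is accepted by both M and N.
Hence L(M) ∩ L(N) ≠ ∅.

No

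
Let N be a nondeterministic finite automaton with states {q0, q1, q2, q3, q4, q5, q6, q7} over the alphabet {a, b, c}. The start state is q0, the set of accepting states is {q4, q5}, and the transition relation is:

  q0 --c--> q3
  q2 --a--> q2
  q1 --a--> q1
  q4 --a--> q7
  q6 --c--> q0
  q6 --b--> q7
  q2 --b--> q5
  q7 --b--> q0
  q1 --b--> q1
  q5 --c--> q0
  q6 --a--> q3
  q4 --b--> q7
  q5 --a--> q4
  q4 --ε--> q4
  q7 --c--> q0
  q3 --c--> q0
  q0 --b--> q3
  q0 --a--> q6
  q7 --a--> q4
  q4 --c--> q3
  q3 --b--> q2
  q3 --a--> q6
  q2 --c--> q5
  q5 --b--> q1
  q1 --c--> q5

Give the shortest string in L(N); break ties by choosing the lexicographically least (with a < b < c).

aba

A breadth-first search from q0 reaches an accepting state first via the path q0 → q6 → q7 → q4 on input aba.
No string of length < 3 is accepted (BFS exhausts all shorter strings without reaching an accepting state), and aba is the lexicographically least accepting string of length 3.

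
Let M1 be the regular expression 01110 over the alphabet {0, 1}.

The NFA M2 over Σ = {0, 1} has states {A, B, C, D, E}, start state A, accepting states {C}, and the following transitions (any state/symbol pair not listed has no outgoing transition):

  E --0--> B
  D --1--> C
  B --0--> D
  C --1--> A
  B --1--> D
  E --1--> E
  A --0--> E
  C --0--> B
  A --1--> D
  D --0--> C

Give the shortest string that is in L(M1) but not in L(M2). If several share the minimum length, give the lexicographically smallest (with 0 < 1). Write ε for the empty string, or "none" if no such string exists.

01110

The string 01110 is accepted by M1 but not by M2.
No shorter string lies in the difference, and 01110 is the lexicographically first length-5 string in L(M1) \ L(M2).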